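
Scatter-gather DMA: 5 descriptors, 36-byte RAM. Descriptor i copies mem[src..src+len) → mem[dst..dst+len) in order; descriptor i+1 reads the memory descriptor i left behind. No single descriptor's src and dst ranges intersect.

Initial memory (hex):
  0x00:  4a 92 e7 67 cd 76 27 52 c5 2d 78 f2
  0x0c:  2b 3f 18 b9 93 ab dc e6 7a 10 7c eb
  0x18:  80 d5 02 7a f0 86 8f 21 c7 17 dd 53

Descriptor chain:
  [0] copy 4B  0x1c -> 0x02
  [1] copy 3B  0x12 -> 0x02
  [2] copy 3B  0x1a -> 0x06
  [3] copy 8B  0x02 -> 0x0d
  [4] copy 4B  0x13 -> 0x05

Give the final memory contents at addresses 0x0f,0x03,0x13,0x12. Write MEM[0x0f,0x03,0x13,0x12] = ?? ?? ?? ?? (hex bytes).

[0] 0x1c->0x02 len=4 : f0 86 8f 21
[1] 0x12->0x02 len=3 : dc e6 7a
[2] 0x1a->0x06 len=3 : 02 7a f0
[3] 0x02->0x0d len=8 : dc e6 7a 21 02 7a f0 2d
[4] 0x13->0x05 len=4 : f0 2d 10 7c
query mem[0x0f]=0x7a, mem[0x03]=0xe6, mem[0x13]=0xf0, mem[0x12]=0x7a

MEM[0x0f,0x03,0x13,0x12] = 7a e6 f0 7a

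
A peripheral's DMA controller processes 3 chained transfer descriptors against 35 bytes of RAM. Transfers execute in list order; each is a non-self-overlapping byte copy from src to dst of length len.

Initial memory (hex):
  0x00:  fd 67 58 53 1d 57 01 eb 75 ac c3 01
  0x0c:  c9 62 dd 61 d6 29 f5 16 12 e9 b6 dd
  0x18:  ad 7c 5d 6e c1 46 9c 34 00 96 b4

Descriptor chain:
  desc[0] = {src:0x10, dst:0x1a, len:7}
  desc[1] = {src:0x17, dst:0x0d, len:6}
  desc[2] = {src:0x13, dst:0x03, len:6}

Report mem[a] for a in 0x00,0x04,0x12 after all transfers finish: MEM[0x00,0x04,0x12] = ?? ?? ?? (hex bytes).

MEM[0x00,0x04,0x12] = fd 12 f5

#0 dst[0x1a+7] := {0xd6,0x29,0xf5,0x16,0x12,0xe9,0xb6}
#1 dst[0x0d+6] := {0xdd,0xad,0x7c,0xd6,0x29,0xf5}
#2 dst[0x03+6] := {0x16,0x12,0xe9,0xb6,0xdd,0xad}
query mem[0x00]=0xfd, mem[0x04]=0x12, mem[0x12]=0xf5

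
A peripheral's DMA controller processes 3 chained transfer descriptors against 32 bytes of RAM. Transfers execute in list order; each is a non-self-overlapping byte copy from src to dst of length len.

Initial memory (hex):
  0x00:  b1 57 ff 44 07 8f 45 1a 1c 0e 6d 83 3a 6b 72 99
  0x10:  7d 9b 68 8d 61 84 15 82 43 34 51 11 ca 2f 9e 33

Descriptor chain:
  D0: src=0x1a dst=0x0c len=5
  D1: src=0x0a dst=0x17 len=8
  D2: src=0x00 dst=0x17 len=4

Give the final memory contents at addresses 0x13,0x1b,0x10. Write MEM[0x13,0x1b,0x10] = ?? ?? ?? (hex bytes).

MEM[0x13,0x1b,0x10] = 8d ca 9e

#0 dst[0x0c+5] := {0x51,0x11,0xca,0x2f,0x9e}
#1 dst[0x17+8] := {0x6d,0x83,0x51,0x11,0xca,0x2f,0x9e,0x9b}
#2 dst[0x17+4] := {0xb1,0x57,0xff,0x44}
query mem[0x13]=0x8d, mem[0x1b]=0xca, mem[0x10]=0x9e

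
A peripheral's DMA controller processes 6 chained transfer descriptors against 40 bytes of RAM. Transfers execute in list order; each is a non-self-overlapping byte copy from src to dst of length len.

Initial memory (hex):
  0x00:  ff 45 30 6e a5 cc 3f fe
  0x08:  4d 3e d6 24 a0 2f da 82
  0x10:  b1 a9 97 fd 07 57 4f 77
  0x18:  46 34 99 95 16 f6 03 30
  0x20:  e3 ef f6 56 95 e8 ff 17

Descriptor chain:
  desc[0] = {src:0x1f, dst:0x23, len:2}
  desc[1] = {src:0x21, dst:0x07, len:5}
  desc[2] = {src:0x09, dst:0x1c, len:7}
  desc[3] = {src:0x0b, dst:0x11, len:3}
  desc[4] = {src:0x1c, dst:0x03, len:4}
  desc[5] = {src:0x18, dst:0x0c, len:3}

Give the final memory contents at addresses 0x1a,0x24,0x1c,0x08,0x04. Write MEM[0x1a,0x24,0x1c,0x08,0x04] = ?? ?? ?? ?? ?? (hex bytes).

#0 dst[0x23+2] := {0x30,0xe3}
#1 dst[0x07+5] := {0xef,0xf6,0x30,0xe3,0xe8}
#2 dst[0x1c+7] := {0x30,0xe3,0xe8,0xa0,0x2f,0xda,0x82}
#3 dst[0x11+3] := {0xe8,0xa0,0x2f}
#4 dst[0x03+4] := {0x30,0xe3,0xe8,0xa0}
#5 dst[0x0c+3] := {0x46,0x34,0x99}
query mem[0x1a]=0x99, mem[0x24]=0xe3, mem[0x1c]=0x30, mem[0x08]=0xf6, mem[0x04]=0xe3

MEM[0x1a,0x24,0x1c,0x08,0x04] = 99 e3 30 f6 e3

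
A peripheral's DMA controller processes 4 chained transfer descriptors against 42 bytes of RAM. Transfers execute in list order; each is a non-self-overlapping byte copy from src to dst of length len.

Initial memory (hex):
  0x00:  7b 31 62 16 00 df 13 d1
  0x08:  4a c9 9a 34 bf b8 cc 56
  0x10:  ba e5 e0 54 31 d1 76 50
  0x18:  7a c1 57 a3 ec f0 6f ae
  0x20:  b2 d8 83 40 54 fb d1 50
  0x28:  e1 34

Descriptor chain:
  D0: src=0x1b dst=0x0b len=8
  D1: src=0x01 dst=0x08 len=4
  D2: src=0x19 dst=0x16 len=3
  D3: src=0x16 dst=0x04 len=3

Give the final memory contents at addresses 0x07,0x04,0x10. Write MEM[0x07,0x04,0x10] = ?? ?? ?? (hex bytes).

MEM[0x07,0x04,0x10] = d1 c1 b2

D0: mem[0x0b..0x12] <- [a3 ec f0 6f ae b2 d8 83]
D1: mem[0x08..0x0b] <- [31 62 16 00]
D2: mem[0x16..0x18] <- [c1 57 a3]
D3: mem[0x04..0x06] <- [c1 57 a3]
query mem[0x07]=0xd1, mem[0x04]=0xc1, mem[0x10]=0xb2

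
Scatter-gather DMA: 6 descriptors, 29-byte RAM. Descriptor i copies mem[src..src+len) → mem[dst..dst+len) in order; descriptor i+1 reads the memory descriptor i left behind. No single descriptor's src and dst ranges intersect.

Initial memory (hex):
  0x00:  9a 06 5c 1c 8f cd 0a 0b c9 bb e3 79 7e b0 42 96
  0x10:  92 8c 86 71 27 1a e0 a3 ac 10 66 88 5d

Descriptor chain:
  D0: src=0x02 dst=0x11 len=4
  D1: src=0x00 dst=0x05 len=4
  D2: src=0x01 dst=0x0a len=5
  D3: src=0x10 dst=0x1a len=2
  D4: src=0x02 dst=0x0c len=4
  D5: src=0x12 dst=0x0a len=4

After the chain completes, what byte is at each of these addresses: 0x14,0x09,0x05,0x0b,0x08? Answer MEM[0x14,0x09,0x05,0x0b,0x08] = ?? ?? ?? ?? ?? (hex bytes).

  after D0: wrote 4B at 0x11 = 5c1c8fcd
  after D1: wrote 4B at 0x05 = 9a065c1c
  after D2: wrote 5B at 0x0a = 065c1c8f9a
  after D3: wrote 2B at 0x1a = 925c
  after D4: wrote 4B at 0x0c = 5c1c8f9a
  after D5: wrote 4B at 0x0a = 1c8fcd1a
query mem[0x14]=0xcd, mem[0x09]=0xbb, mem[0x05]=0x9a, mem[0x0b]=0x8f, mem[0x08]=0x1c

MEM[0x14,0x09,0x05,0x0b,0x08] = cd bb 9a 8f 1c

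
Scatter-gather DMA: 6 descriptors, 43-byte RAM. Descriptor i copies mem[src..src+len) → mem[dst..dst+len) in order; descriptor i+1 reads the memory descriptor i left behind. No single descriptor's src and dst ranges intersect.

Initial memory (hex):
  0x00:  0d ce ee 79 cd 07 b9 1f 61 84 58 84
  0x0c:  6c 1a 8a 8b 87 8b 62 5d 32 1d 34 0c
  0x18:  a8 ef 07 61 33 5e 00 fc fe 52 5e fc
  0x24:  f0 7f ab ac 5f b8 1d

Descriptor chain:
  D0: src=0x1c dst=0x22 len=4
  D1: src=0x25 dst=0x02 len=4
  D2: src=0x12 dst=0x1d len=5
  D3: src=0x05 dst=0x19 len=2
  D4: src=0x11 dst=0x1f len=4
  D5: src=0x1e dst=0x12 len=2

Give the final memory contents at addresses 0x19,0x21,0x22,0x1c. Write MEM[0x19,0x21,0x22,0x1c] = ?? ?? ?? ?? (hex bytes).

MEM[0x19,0x21,0x22,0x1c] = 5f 5d 32 33

[0] 0x1c->0x22 len=4 : 33 5e 00 fc
[1] 0x25->0x02 len=4 : fc ab ac 5f
[2] 0x12->0x1d len=5 : 62 5d 32 1d 34
[3] 0x05->0x19 len=2 : 5f b9
[4] 0x11->0x1f len=4 : 8b 62 5d 32
[5] 0x1e->0x12 len=2 : 5d 8b
query mem[0x19]=0x5f, mem[0x21]=0x5d, mem[0x22]=0x32, mem[0x1c]=0x33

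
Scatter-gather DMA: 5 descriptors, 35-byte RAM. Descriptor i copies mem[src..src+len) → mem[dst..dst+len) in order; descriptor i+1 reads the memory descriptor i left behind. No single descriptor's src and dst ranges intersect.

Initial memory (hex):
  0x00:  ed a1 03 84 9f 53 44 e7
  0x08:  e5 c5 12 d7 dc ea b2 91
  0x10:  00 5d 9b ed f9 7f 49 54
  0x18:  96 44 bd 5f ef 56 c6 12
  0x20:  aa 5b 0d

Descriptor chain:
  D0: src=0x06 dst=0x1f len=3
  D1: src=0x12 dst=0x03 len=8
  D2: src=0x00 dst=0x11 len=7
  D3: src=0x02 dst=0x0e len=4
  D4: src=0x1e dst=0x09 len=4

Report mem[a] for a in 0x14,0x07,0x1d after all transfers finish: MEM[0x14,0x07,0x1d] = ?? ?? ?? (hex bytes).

MEM[0x14,0x07,0x1d] = 9b 49 56

  after D0: wrote 3B at 0x1f = 44e7e5
  after D1: wrote 8B at 0x03 = 9bedf97f49549644
  after D2: wrote 7B at 0x11 = eda1039bedf97f
  after D3: wrote 4B at 0x0e = 039bedf9
  after D4: wrote 4B at 0x09 = c644e7e5
query mem[0x14]=0x9b, mem[0x07]=0x49, mem[0x1d]=0x56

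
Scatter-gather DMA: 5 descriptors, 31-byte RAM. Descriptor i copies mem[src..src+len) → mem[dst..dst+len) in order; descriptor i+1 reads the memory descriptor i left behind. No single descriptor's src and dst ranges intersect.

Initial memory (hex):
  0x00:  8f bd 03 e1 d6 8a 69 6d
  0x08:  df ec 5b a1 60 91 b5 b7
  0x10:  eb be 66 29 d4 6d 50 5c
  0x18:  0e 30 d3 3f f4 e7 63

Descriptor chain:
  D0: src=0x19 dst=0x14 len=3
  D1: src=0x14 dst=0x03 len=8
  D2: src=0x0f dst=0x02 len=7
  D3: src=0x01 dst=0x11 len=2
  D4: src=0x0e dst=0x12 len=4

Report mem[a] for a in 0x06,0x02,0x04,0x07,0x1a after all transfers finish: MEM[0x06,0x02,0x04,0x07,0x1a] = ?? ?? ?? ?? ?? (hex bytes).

#0 dst[0x14+3] := {0x30,0xd3,0x3f}
#1 dst[0x03+8] := {0x30,0xd3,0x3f,0x5c,0x0e,0x30,0xd3,0x3f}
#2 dst[0x02+7] := {0xb7,0xeb,0xbe,0x66,0x29,0x30,0xd3}
#3 dst[0x11+2] := {0xbd,0xb7}
#4 dst[0x12+4] := {0xb5,0xb7,0xeb,0xbd}
query mem[0x06]=0x29, mem[0x02]=0xb7, mem[0x04]=0xbe, mem[0x07]=0x30, mem[0x1a]=0xd3

MEM[0x06,0x02,0x04,0x07,0x1a] = 29 b7 be 30 d3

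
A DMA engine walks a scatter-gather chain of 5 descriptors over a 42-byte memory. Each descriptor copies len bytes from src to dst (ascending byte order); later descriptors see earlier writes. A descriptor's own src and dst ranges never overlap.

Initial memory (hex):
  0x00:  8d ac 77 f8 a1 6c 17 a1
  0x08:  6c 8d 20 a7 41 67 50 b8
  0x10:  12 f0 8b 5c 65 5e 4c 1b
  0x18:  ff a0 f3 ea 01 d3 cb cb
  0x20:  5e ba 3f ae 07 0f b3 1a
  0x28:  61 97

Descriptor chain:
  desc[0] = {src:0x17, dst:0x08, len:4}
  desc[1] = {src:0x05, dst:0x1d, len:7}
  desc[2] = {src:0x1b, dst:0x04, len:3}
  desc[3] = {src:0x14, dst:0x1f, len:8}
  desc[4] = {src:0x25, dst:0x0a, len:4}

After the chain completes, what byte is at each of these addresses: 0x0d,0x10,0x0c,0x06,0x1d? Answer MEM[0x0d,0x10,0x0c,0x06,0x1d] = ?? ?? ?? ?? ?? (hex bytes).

MEM[0x0d,0x10,0x0c,0x06,0x1d] = 61 12 1a 6c 6c

D0: mem[0x08..0x0b] <- [1b ff a0 f3]
D1: mem[0x1d..0x23] <- [6c 17 a1 1b ff a0 f3]
D2: mem[0x04..0x06] <- [ea 01 6c]
D3: mem[0x1f..0x26] <- [65 5e 4c 1b ff a0 f3 ea]
D4: mem[0x0a..0x0d] <- [f3 ea 1a 61]
query mem[0x0d]=0x61, mem[0x10]=0x12, mem[0x0c]=0x1a, mem[0x06]=0x6c, mem[0x1d]=0x6c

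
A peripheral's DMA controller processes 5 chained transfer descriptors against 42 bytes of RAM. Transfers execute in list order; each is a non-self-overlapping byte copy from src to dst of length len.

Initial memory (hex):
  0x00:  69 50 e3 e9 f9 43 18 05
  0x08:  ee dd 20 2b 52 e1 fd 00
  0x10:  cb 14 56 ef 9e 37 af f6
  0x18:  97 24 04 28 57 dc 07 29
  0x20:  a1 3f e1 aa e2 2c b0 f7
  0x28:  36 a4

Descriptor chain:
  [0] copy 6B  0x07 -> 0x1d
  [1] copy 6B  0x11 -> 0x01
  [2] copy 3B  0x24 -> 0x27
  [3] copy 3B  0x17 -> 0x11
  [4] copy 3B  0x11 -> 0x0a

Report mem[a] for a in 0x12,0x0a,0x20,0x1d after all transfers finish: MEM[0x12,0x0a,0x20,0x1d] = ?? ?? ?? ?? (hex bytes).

[0] 0x07->0x1d len=6 : 05 ee dd 20 2b 52
[1] 0x11->0x01 len=6 : 14 56 ef 9e 37 af
[2] 0x24->0x27 len=3 : e2 2c b0
[3] 0x17->0x11 len=3 : f6 97 24
[4] 0x11->0x0a len=3 : f6 97 24
query mem[0x12]=0x97, mem[0x0a]=0xf6, mem[0x20]=0x20, mem[0x1d]=0x05

MEM[0x12,0x0a,0x20,0x1d] = 97 f6 20 05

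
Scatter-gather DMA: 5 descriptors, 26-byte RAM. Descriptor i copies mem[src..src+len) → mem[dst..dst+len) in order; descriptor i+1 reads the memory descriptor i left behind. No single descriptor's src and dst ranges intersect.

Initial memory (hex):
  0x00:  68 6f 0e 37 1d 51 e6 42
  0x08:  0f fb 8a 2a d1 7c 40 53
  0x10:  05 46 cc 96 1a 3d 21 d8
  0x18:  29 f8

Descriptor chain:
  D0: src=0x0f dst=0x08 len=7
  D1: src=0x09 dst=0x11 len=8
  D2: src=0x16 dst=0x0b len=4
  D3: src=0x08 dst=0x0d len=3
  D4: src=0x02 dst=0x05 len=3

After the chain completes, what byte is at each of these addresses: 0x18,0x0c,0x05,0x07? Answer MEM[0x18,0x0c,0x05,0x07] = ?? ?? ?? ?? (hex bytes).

[0] 0x0f->0x08 len=7 : 53 05 46 cc 96 1a 3d
[1] 0x09->0x11 len=8 : 05 46 cc 96 1a 3d 53 05
[2] 0x16->0x0b len=4 : 3d 53 05 f8
[3] 0x08->0x0d len=3 : 53 05 46
[4] 0x02->0x05 len=3 : 0e 37 1d
query mem[0x18]=0x05, mem[0x0c]=0x53, mem[0x05]=0x0e, mem[0x07]=0x1d

MEM[0x18,0x0c,0x05,0x07] = 05 53 0e 1d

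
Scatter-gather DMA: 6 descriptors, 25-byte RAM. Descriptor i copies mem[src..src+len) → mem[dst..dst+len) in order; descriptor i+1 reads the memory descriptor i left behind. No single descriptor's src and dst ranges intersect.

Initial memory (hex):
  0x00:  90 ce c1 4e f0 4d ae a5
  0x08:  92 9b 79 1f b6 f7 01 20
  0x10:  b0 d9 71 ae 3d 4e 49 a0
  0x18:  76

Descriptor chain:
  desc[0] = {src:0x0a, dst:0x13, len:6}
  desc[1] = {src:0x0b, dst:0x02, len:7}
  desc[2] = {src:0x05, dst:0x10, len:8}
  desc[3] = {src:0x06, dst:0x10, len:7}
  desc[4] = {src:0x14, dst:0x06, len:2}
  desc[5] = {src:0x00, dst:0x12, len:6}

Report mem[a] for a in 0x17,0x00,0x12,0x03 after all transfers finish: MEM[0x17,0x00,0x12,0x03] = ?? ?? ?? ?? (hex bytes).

  after D0: wrote 6B at 0x13 = 791fb6f70120
  after D1: wrote 7B at 0x02 = 1fb6f70120b0d9
  after D2: wrote 8B at 0x10 = 0120b0d99b791fb6
  after D3: wrote 7B at 0x10 = 20b0d99b791fb6
  after D4: wrote 2B at 0x06 = 791f
  after D5: wrote 6B at 0x12 = 90ce1fb6f701
query mem[0x17]=0x01, mem[0x00]=0x90, mem[0x12]=0x90, mem[0x03]=0xb6

MEM[0x17,0x00,0x12,0x03] = 01 90 90 b6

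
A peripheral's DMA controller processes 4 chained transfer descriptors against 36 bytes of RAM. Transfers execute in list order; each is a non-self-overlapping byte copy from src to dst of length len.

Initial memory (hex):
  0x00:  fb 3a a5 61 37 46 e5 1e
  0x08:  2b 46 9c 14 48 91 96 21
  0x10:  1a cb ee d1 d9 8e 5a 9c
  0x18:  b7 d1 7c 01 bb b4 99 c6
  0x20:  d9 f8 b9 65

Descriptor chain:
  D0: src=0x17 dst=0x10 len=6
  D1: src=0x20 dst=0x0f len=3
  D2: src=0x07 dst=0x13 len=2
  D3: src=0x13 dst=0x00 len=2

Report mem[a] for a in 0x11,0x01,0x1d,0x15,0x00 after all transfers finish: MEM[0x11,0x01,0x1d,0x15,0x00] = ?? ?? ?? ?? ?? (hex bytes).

#0 dst[0x10+6] := {0x9c,0xb7,0xd1,0x7c,0x01,0xbb}
#1 dst[0x0f+3] := {0xd9,0xf8,0xb9}
#2 dst[0x13+2] := {0x1e,0x2b}
#3 dst[0x00+2] := {0x1e,0x2b}
query mem[0x11]=0xb9, mem[0x01]=0x2b, mem[0x1d]=0xb4, mem[0x15]=0xbb, mem[0x00]=0x1e

MEM[0x11,0x01,0x1d,0x15,0x00] = b9 2b b4 bb 1e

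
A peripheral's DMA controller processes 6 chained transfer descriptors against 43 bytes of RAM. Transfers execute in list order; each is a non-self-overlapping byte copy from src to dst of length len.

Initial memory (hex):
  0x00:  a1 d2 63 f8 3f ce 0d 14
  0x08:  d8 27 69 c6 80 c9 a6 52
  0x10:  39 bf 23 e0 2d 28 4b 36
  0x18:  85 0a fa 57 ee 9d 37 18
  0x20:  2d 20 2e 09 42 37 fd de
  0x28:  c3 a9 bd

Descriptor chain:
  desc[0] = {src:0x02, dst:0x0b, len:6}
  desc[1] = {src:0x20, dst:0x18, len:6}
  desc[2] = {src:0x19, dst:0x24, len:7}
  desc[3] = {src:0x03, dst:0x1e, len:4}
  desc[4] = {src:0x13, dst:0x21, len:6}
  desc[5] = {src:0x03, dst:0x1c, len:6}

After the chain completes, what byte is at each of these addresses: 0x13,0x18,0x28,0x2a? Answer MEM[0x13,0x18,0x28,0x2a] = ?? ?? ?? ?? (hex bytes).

MEM[0x13,0x18,0x28,0x2a] = e0 2d 37 18

D0: mem[0x0b..0x10] <- [63 f8 3f ce 0d 14]
D1: mem[0x18..0x1d] <- [2d 20 2e 09 42 37]
D2: mem[0x24..0x2a] <- [20 2e 09 42 37 37 18]
D3: mem[0x1e..0x21] <- [f8 3f ce 0d]
D4: mem[0x21..0x26] <- [e0 2d 28 4b 36 2d]
D5: mem[0x1c..0x21] <- [f8 3f ce 0d 14 d8]
query mem[0x13]=0xe0, mem[0x18]=0x2d, mem[0x28]=0x37, mem[0x2a]=0x18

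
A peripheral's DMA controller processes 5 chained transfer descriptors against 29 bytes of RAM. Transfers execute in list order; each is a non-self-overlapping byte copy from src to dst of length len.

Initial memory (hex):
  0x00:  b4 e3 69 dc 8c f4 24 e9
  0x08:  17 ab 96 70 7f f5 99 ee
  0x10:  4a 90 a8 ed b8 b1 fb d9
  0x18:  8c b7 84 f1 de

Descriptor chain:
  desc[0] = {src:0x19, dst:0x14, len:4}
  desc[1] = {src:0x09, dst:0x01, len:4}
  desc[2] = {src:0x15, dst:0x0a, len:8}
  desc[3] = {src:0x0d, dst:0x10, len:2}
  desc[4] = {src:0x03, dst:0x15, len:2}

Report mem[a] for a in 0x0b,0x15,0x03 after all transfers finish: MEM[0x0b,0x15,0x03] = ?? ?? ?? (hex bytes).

  after D0: wrote 4B at 0x14 = b784f1de
  after D1: wrote 4B at 0x01 = ab96707f
  after D2: wrote 8B at 0x0a = 84f1de8cb784f1de
  after D3: wrote 2B at 0x10 = 8cb7
  after D4: wrote 2B at 0x15 = 707f
query mem[0x0b]=0xf1, mem[0x15]=0x70, mem[0x03]=0x70

MEM[0x0b,0x15,0x03] = f1 70 70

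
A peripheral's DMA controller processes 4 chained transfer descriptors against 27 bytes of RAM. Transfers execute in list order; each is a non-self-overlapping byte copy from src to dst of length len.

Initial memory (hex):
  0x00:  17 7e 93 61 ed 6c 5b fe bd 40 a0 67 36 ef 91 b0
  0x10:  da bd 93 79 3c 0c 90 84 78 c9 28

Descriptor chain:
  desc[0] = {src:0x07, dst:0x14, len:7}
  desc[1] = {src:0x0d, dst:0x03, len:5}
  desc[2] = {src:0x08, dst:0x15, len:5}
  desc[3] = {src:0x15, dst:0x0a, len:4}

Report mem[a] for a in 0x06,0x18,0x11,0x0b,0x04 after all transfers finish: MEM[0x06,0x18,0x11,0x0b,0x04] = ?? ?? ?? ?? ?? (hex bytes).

[0] 0x07->0x14 len=7 : fe bd 40 a0 67 36 ef
[1] 0x0d->0x03 len=5 : ef 91 b0 da bd
[2] 0x08->0x15 len=5 : bd 40 a0 67 36
[3] 0x15->0x0a len=4 : bd 40 a0 67
query mem[0x06]=0xda, mem[0x18]=0x67, mem[0x11]=0xbd, mem[0x0b]=0x40, mem[0x04]=0x91

MEM[0x06,0x18,0x11,0x0b,0x04] = da 67 bd 40 91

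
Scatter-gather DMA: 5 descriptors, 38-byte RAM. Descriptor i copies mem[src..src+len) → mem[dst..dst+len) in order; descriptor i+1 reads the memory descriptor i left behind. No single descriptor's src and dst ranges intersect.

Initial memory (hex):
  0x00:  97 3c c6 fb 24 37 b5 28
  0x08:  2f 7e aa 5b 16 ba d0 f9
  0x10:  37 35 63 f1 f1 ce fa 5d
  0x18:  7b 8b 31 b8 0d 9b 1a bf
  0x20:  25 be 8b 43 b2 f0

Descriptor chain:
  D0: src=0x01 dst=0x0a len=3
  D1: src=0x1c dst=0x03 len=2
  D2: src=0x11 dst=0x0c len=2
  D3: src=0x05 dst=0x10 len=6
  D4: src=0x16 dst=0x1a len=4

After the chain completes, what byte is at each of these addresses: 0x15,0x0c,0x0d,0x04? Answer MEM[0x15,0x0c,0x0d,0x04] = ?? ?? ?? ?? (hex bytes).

MEM[0x15,0x0c,0x0d,0x04] = 3c 35 63 9b

D0: mem[0x0a..0x0c] <- [3c c6 fb]
D1: mem[0x03..0x04] <- [0d 9b]
D2: mem[0x0c..0x0d] <- [35 63]
D3: mem[0x10..0x15] <- [37 b5 28 2f 7e 3c]
D4: mem[0x1a..0x1d] <- [fa 5d 7b 8b]
query mem[0x15]=0x3c, mem[0x0c]=0x35, mem[0x0d]=0x63, mem[0x04]=0x9b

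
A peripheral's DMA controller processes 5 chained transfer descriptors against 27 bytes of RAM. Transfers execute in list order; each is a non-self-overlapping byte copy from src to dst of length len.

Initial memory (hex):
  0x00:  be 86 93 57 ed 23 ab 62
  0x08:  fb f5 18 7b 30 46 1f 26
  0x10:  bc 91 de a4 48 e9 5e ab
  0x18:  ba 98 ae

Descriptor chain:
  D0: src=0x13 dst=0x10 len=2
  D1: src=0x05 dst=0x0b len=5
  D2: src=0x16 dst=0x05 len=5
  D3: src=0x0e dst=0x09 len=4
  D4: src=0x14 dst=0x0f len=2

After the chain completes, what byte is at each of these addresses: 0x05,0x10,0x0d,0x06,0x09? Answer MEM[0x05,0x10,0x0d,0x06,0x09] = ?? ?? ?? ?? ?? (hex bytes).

MEM[0x05,0x10,0x0d,0x06,0x09] = 5e e9 62 ab fb

#0 dst[0x10+2] := {0xa4,0x48}
#1 dst[0x0b+5] := {0x23,0xab,0x62,0xfb,0xf5}
#2 dst[0x05+5] := {0x5e,0xab,0xba,0x98,0xae}
#3 dst[0x09+4] := {0xfb,0xf5,0xa4,0x48}
#4 dst[0x0f+2] := {0x48,0xe9}
query mem[0x05]=0x5e, mem[0x10]=0xe9, mem[0x0d]=0x62, mem[0x06]=0xab, mem[0x09]=0xfb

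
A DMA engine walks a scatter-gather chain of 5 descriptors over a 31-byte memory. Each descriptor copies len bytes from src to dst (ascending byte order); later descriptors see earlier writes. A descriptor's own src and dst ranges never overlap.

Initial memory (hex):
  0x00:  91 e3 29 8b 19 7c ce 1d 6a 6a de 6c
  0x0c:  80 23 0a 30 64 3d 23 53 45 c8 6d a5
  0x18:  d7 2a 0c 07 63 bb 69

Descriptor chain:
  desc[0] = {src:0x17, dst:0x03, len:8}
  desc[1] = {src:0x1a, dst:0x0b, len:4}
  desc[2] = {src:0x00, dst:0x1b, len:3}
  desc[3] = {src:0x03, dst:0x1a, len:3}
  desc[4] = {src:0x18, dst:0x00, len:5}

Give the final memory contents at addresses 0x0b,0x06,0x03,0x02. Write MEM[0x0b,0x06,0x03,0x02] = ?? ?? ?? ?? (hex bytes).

D0: mem[0x03..0x0a] <- [a5 d7 2a 0c 07 63 bb 69]
D1: mem[0x0b..0x0e] <- [0c 07 63 bb]
D2: mem[0x1b..0x1d] <- [91 e3 29]
D3: mem[0x1a..0x1c] <- [a5 d7 2a]
D4: mem[0x00..0x04] <- [d7 2a a5 d7 2a]
query mem[0x0b]=0x0c, mem[0x06]=0x0c, mem[0x03]=0xd7, mem[0x02]=0xa5

MEM[0x0b,0x06,0x03,0x02] = 0c 0c d7 a5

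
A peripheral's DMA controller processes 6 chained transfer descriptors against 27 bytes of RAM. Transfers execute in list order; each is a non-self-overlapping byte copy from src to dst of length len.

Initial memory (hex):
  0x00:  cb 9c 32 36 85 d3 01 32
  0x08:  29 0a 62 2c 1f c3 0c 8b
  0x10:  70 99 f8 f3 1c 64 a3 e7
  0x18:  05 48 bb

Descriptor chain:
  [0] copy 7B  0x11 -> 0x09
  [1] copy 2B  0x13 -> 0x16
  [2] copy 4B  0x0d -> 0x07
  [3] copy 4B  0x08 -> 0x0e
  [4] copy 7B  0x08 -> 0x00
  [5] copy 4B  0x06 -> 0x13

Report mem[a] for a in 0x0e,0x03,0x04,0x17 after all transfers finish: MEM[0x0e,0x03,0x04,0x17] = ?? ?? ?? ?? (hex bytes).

MEM[0x0e,0x03,0x04,0x17] = a3 f3 1c 1c

D0: mem[0x09..0x0f] <- [99 f8 f3 1c 64 a3 e7]
D1: mem[0x16..0x17] <- [f3 1c]
D2: mem[0x07..0x0a] <- [64 a3 e7 70]
D3: mem[0x0e..0x11] <- [a3 e7 70 f3]
D4: mem[0x00..0x06] <- [a3 e7 70 f3 1c 64 a3]
D5: mem[0x13..0x16] <- [a3 64 a3 e7]
query mem[0x0e]=0xa3, mem[0x03]=0xf3, mem[0x04]=0x1c, mem[0x17]=0x1c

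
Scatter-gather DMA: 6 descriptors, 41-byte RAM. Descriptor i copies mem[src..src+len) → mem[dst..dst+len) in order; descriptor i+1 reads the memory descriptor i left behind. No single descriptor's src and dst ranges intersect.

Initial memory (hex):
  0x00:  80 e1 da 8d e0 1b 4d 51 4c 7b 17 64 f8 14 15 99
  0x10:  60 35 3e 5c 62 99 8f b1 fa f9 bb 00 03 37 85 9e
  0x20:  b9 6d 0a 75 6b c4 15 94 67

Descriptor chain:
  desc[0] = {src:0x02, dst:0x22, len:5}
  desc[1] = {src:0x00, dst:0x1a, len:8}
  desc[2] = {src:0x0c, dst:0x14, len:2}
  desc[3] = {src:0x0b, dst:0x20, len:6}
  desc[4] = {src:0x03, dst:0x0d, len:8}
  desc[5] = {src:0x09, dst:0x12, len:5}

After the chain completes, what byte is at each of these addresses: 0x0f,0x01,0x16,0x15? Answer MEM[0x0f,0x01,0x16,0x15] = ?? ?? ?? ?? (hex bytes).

D0: mem[0x22..0x26] <- [da 8d e0 1b 4d]
D1: mem[0x1a..0x21] <- [80 e1 da 8d e0 1b 4d 51]
D2: mem[0x14..0x15] <- [f8 14]
D3: mem[0x20..0x25] <- [64 f8 14 15 99 60]
D4: mem[0x0d..0x14] <- [8d e0 1b 4d 51 4c 7b 17]
D5: mem[0x12..0x16] <- [7b 17 64 f8 8d]
query mem[0x0f]=0x1b, mem[0x01]=0xe1, mem[0x16]=0x8d, mem[0x15]=0xf8

MEM[0x0f,0x01,0x16,0x15] = 1b e1 8d f8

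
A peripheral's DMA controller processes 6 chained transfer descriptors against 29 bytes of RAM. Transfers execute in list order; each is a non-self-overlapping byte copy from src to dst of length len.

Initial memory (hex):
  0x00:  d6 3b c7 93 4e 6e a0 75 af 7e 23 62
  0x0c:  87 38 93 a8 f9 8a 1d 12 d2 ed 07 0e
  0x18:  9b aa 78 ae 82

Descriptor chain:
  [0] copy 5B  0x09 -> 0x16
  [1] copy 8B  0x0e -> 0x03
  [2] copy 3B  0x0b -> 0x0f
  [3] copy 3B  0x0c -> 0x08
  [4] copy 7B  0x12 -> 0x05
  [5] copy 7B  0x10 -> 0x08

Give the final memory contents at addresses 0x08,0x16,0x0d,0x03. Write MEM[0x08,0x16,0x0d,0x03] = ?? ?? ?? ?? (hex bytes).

MEM[0x08,0x16,0x0d,0x03] = 87 7e ed 93

D0: mem[0x16..0x1a] <- [7e 23 62 87 38]
D1: mem[0x03..0x0a] <- [93 a8 f9 8a 1d 12 d2 ed]
D2: mem[0x0f..0x11] <- [62 87 38]
D3: mem[0x08..0x0a] <- [87 38 93]
D4: mem[0x05..0x0b] <- [1d 12 d2 ed 7e 23 62]
D5: mem[0x08..0x0e] <- [87 38 1d 12 d2 ed 7e]
query mem[0x08]=0x87, mem[0x16]=0x7e, mem[0x0d]=0xed, mem[0x03]=0x93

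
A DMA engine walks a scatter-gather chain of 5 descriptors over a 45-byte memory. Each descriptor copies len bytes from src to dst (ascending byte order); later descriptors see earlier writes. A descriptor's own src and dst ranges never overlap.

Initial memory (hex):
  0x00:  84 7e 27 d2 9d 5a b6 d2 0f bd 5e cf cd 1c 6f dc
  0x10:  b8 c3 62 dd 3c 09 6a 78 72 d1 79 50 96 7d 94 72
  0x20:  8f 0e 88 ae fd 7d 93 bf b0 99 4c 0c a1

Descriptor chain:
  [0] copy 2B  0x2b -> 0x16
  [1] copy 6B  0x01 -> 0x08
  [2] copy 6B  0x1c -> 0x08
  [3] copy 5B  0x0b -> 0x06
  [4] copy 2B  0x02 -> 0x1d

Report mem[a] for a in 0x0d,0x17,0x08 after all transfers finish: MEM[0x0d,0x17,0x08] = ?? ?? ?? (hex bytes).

  after D0: wrote 2B at 0x16 = 0ca1
  after D1: wrote 6B at 0x08 = 7e27d29d5ab6
  after D2: wrote 6B at 0x08 = 967d94728f0e
  after D3: wrote 5B at 0x06 = 728f0e6fdc
  after D4: wrote 2B at 0x1d = 27d2
query mem[0x0d]=0x0e, mem[0x17]=0xa1, mem[0x08]=0x0e

MEM[0x0d,0x17,0x08] = 0e a1 0e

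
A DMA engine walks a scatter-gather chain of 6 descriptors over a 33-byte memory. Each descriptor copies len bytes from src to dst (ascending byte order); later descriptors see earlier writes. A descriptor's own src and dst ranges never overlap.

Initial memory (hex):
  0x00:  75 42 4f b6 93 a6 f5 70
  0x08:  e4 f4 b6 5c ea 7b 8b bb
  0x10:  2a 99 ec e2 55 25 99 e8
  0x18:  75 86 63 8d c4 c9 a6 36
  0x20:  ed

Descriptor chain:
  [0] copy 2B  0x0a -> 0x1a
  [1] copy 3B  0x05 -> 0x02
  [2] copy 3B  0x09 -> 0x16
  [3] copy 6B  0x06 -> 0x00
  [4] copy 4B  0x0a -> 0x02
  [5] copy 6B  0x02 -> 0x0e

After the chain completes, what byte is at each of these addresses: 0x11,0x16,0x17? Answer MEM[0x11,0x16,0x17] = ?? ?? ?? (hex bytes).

[0] 0x0a->0x1a len=2 : b6 5c
[1] 0x05->0x02 len=3 : a6 f5 70
[2] 0x09->0x16 len=3 : f4 b6 5c
[3] 0x06->0x00 len=6 : f5 70 e4 f4 b6 5c
[4] 0x0a->0x02 len=4 : b6 5c ea 7b
[5] 0x02->0x0e len=6 : b6 5c ea 7b f5 70
query mem[0x11]=0x7b, mem[0x16]=0xf4, mem[0x17]=0xb6

MEM[0x11,0x16,0x17] = 7b f4 b6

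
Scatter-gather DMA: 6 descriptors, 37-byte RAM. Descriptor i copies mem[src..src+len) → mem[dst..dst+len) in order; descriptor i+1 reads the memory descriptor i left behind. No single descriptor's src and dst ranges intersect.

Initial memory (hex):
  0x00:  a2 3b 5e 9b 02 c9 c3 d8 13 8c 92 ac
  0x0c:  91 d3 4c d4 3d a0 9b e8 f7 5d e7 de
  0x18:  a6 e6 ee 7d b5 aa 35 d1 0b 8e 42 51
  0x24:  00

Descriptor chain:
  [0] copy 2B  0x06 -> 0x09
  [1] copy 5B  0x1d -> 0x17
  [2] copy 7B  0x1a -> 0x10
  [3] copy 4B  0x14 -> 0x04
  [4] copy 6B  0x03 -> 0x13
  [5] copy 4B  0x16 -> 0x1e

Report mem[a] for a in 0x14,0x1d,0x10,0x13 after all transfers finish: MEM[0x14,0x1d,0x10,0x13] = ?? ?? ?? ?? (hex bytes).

  after D0: wrote 2B at 0x09 = c3d8
  after D1: wrote 5B at 0x17 = aa35d10b8e
  after D2: wrote 7B at 0x10 = 0b8eb5aa35d10b
  after D3: wrote 4B at 0x04 = 35d10baa
  after D4: wrote 6B at 0x13 = 9b35d10baa13
  after D5: wrote 4B at 0x1e = 0baa13d1
query mem[0x14]=0x35, mem[0x1d]=0xaa, mem[0x10]=0x0b, mem[0x13]=0x9b

MEM[0x14,0x1d,0x10,0x13] = 35 aa 0b 9b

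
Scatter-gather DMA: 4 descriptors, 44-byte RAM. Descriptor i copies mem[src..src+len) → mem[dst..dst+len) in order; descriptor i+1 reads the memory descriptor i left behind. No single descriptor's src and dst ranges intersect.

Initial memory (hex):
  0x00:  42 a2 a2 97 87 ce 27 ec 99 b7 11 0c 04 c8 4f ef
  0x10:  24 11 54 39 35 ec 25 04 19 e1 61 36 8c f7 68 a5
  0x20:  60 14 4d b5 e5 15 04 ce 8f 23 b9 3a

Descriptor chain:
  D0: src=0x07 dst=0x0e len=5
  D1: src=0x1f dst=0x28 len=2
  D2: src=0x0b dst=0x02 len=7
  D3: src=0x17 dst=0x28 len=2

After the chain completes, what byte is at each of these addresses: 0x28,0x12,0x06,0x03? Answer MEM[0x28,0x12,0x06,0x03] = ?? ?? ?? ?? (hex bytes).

#0 dst[0x0e+5] := {0xec,0x99,0xb7,0x11,0x0c}
#1 dst[0x28+2] := {0xa5,0x60}
#2 dst[0x02+7] := {0x0c,0x04,0xc8,0xec,0x99,0xb7,0x11}
#3 dst[0x28+2] := {0x04,0x19}
query mem[0x28]=0x04, mem[0x12]=0x0c, mem[0x06]=0x99, mem[0x03]=0x04

MEM[0x28,0x12,0x06,0x03] = 04 0c 99 04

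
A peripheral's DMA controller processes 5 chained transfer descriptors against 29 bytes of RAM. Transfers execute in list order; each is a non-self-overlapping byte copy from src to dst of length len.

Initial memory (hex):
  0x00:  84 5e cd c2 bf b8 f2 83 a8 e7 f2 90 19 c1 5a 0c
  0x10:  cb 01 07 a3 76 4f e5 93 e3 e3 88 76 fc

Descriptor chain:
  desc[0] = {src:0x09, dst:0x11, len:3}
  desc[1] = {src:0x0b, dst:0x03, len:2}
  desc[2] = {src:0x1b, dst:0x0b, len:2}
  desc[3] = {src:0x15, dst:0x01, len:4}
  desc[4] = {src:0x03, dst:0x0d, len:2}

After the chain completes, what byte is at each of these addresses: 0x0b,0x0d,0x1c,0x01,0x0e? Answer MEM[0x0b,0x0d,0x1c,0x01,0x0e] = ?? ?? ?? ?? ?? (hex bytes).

MEM[0x0b,0x0d,0x1c,0x01,0x0e] = 76 93 fc 4f e3

D0: mem[0x11..0x13] <- [e7 f2 90]
D1: mem[0x03..0x04] <- [90 19]
D2: mem[0x0b..0x0c] <- [76 fc]
D3: mem[0x01..0x04] <- [4f e5 93 e3]
D4: mem[0x0d..0x0e] <- [93 e3]
query mem[0x0b]=0x76, mem[0x0d]=0x93, mem[0x1c]=0xfc, mem[0x01]=0x4f, mem[0x0e]=0xe3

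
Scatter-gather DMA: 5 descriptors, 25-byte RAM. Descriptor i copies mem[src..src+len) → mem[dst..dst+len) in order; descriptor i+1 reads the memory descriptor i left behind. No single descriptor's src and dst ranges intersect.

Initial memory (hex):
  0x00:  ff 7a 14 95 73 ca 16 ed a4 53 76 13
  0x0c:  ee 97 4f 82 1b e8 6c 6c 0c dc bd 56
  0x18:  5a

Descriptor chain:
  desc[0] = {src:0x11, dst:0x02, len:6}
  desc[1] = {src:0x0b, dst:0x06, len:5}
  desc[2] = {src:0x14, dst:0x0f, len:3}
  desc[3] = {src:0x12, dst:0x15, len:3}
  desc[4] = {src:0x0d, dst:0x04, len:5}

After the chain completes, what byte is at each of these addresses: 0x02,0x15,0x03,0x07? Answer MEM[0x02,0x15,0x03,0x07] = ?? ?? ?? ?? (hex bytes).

[0] 0x11->0x02 len=6 : e8 6c 6c 0c dc bd
[1] 0x0b->0x06 len=5 : 13 ee 97 4f 82
[2] 0x14->0x0f len=3 : 0c dc bd
[3] 0x12->0x15 len=3 : 6c 6c 0c
[4] 0x0d->0x04 len=5 : 97 4f 0c dc bd
query mem[0x02]=0xe8, mem[0x15]=0x6c, mem[0x03]=0x6c, mem[0x07]=0xdc

MEM[0x02,0x15,0x03,0x07] = e8 6c 6c dc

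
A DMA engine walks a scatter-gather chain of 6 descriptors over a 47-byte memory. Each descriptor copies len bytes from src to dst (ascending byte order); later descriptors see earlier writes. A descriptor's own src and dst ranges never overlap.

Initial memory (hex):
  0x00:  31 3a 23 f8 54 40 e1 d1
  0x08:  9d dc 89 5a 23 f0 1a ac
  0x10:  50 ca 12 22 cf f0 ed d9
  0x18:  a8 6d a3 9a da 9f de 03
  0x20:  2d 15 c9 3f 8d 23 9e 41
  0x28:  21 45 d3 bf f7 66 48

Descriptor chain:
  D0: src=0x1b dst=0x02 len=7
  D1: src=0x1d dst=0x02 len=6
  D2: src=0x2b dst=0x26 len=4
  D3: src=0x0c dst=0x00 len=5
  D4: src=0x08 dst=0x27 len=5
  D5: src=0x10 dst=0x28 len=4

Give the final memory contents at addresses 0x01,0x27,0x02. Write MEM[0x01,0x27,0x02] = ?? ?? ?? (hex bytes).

MEM[0x01,0x27,0x02] = f0 15 1a

#0 dst[0x02+7] := {0x9a,0xda,0x9f,0xde,0x03,0x2d,0x15}
#1 dst[0x02+6] := {0x9f,0xde,0x03,0x2d,0x15,0xc9}
#2 dst[0x26+4] := {0xbf,0xf7,0x66,0x48}
#3 dst[0x00+5] := {0x23,0xf0,0x1a,0xac,0x50}
#4 dst[0x27+5] := {0x15,0xdc,0x89,0x5a,0x23}
#5 dst[0x28+4] := {0x50,0xca,0x12,0x22}
query mem[0x01]=0xf0, mem[0x27]=0x15, mem[0x02]=0x1a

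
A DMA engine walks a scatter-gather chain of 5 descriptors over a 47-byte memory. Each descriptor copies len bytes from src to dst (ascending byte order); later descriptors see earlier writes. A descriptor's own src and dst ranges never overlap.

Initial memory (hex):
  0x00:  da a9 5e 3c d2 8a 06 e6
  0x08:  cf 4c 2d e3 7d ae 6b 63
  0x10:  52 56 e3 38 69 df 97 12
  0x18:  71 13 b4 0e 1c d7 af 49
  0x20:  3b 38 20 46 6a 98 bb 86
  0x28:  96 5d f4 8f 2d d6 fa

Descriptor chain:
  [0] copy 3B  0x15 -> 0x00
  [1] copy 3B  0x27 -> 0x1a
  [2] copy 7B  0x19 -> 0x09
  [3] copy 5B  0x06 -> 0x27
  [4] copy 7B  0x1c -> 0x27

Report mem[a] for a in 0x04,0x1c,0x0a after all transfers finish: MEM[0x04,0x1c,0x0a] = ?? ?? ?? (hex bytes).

  after D0: wrote 3B at 0x00 = df9712
  after D1: wrote 3B at 0x1a = 86965d
  after D2: wrote 7B at 0x09 = 1386965dd7af49
  after D3: wrote 5B at 0x27 = 06e6cf1386
  after D4: wrote 7B at 0x27 = 5dd7af493b3820
query mem[0x04]=0xd2, mem[0x1c]=0x5d, mem[0x0a]=0x86

MEM[0x04,0x1c,0x0a] = d2 5d 86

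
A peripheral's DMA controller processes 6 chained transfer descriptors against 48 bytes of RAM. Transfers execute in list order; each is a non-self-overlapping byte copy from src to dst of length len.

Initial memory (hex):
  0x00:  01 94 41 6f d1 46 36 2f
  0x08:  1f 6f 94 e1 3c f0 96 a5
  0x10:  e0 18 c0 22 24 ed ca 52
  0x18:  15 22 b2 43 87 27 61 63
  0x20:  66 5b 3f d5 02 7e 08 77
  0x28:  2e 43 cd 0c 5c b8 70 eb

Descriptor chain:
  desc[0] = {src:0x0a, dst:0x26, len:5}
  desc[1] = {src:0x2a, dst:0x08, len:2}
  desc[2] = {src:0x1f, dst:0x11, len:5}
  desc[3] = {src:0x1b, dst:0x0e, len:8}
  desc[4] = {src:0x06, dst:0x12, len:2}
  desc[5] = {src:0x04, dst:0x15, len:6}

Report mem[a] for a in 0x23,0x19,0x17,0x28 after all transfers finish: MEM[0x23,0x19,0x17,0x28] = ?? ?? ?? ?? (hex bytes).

#0 dst[0x26+5] := {0x94,0xe1,0x3c,0xf0,0x96}
#1 dst[0x08+2] := {0x96,0x0c}
#2 dst[0x11+5] := {0x63,0x66,0x5b,0x3f,0xd5}
#3 dst[0x0e+8] := {0x43,0x87,0x27,0x61,0x63,0x66,0x5b,0x3f}
#4 dst[0x12+2] := {0x36,0x2f}
#5 dst[0x15+6] := {0xd1,0x46,0x36,0x2f,0x96,0x0c}
query mem[0x23]=0xd5, mem[0x19]=0x96, mem[0x17]=0x36, mem[0x28]=0x3c

MEM[0x23,0x19,0x17,0x28] = d5 96 36 3c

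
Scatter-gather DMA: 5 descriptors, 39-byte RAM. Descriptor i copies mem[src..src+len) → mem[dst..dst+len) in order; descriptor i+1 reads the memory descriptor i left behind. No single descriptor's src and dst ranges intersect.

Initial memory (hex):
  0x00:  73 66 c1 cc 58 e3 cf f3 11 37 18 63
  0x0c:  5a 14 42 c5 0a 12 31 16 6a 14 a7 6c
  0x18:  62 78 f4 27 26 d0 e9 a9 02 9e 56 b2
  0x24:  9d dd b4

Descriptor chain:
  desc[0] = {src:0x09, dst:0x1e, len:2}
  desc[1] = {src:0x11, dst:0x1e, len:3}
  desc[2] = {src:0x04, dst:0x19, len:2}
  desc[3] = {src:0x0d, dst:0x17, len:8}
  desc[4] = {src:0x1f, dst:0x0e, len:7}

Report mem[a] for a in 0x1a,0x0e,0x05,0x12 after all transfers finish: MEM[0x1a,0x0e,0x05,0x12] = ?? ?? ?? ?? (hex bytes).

MEM[0x1a,0x0e,0x05,0x12] = 0a 31 e3 b2

[0] 0x09->0x1e len=2 : 37 18
[1] 0x11->0x1e len=3 : 12 31 16
[2] 0x04->0x19 len=2 : 58 e3
[3] 0x0d->0x17 len=8 : 14 42 c5 0a 12 31 16 6a
[4] 0x1f->0x0e len=7 : 31 16 9e 56 b2 9d dd
query mem[0x1a]=0x0a, mem[0x0e]=0x31, mem[0x05]=0xe3, mem[0x12]=0xb2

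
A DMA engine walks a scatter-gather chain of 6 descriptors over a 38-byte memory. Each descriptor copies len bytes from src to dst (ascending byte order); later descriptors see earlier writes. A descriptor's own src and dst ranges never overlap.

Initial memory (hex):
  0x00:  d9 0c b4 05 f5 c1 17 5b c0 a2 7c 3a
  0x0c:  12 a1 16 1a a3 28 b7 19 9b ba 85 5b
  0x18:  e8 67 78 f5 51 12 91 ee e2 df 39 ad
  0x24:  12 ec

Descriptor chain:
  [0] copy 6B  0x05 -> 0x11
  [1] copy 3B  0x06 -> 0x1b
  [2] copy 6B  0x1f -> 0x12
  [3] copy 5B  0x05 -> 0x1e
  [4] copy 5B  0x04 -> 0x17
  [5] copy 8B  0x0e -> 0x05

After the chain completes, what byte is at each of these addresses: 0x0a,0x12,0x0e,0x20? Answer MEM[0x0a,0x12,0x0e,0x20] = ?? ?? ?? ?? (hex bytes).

D0: mem[0x11..0x16] <- [c1 17 5b c0 a2 7c]
D1: mem[0x1b..0x1d] <- [17 5b c0]
D2: mem[0x12..0x17] <- [ee e2 df 39 ad 12]
D3: mem[0x1e..0x22] <- [c1 17 5b c0 a2]
D4: mem[0x17..0x1b] <- [f5 c1 17 5b c0]
D5: mem[0x05..0x0c] <- [16 1a a3 c1 ee e2 df 39]
query mem[0x0a]=0xe2, mem[0x12]=0xee, mem[0x0e]=0x16, mem[0x20]=0x5b

MEM[0x0a,0x12,0x0e,0x20] = e2 ee 16 5b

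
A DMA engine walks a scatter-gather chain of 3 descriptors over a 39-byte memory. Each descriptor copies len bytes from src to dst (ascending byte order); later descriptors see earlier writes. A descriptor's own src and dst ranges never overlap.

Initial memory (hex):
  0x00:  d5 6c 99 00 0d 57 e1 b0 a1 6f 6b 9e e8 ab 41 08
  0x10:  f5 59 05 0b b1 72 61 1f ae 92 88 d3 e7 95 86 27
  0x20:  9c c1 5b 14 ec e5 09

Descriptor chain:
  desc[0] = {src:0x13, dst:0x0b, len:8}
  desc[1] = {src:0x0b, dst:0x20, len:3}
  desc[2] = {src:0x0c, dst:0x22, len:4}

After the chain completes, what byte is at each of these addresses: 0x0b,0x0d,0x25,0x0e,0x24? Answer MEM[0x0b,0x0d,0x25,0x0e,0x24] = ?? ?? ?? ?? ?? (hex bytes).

MEM[0x0b,0x0d,0x25,0x0e,0x24] = 0b 72 1f 61 61

D0: mem[0x0b..0x12] <- [0b b1 72 61 1f ae 92 88]
D1: mem[0x20..0x22] <- [0b b1 72]
D2: mem[0x22..0x25] <- [b1 72 61 1f]
query mem[0x0b]=0x0b, mem[0x0d]=0x72, mem[0x25]=0x1f, mem[0x0e]=0x61, mem[0x24]=0x61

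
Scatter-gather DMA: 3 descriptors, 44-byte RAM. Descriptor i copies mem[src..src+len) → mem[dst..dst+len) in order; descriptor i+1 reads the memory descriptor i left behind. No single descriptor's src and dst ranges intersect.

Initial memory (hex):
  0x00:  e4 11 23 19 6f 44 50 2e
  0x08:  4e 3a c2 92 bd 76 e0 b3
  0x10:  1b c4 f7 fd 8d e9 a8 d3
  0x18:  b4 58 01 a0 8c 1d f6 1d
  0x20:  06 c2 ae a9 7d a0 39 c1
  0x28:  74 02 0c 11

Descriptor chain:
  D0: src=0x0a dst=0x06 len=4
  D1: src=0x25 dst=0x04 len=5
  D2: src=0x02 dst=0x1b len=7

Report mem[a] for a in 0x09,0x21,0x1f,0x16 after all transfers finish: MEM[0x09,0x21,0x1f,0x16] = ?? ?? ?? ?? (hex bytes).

[0] 0x0a->0x06 len=4 : c2 92 bd 76
[1] 0x25->0x04 len=5 : a0 39 c1 74 02
[2] 0x02->0x1b len=7 : 23 19 a0 39 c1 74 02
query mem[0x09]=0x76, mem[0x21]=0x02, mem[0x1f]=0xc1, mem[0x16]=0xa8

MEM[0x09,0x21,0x1f,0x16] = 76 02 c1 a8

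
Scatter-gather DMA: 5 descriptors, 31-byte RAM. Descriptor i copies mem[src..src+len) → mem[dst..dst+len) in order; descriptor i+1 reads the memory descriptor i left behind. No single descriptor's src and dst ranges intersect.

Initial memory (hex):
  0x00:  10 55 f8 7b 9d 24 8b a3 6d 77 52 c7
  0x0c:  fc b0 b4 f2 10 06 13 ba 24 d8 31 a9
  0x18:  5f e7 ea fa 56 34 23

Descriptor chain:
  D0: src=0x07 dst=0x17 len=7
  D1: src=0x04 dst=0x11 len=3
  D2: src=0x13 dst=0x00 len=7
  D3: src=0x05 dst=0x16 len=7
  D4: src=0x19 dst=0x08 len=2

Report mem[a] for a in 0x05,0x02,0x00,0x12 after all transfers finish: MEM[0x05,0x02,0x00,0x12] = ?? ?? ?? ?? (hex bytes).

MEM[0x05,0x02,0x00,0x12] = 6d d8 8b 24

[0] 0x07->0x17 len=7 : a3 6d 77 52 c7 fc b0
[1] 0x04->0x11 len=3 : 9d 24 8b
[2] 0x13->0x00 len=7 : 8b 24 d8 31 a3 6d 77
[3] 0x05->0x16 len=7 : 6d 77 a3 6d 77 52 c7
[4] 0x19->0x08 len=2 : 6d 77
query mem[0x05]=0x6d, mem[0x02]=0xd8, mem[0x00]=0x8b, mem[0x12]=0x24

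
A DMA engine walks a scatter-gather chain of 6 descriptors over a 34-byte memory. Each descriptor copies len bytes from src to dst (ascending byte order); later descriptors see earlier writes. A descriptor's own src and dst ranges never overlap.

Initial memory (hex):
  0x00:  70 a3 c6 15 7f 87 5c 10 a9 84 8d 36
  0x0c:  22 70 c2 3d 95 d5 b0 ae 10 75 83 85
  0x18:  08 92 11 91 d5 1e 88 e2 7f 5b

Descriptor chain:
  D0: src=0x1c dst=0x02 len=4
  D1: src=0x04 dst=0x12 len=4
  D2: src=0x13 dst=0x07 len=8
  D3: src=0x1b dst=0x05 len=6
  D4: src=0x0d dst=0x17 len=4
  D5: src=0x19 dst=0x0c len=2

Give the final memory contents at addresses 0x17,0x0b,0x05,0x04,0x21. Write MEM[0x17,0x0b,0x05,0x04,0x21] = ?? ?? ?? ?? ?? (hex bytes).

MEM[0x17,0x0b,0x05,0x04,0x21] = 92 85 91 88 5b

#0 dst[0x02+4] := {0xd5,0x1e,0x88,0xe2}
#1 dst[0x12+4] := {0x88,0xe2,0x5c,0x10}
#2 dst[0x07+8] := {0xe2,0x5c,0x10,0x83,0x85,0x08,0x92,0x11}
#3 dst[0x05+6] := {0x91,0xd5,0x1e,0x88,0xe2,0x7f}
#4 dst[0x17+4] := {0x92,0x11,0x3d,0x95}
#5 dst[0x0c+2] := {0x3d,0x95}
query mem[0x17]=0x92, mem[0x0b]=0x85, mem[0x05]=0x91, mem[0x04]=0x88, mem[0x21]=0x5b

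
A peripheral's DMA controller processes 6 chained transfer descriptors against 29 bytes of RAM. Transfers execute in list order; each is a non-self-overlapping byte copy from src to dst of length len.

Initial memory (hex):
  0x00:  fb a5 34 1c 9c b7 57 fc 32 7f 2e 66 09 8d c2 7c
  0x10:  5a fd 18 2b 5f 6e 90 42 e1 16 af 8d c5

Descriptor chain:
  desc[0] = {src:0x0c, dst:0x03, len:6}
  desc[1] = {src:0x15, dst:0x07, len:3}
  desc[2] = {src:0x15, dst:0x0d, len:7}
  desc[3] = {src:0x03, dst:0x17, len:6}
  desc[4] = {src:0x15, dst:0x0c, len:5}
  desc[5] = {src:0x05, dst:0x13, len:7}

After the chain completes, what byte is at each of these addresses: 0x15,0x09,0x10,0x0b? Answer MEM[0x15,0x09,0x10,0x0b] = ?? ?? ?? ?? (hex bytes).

D0: mem[0x03..0x08] <- [09 8d c2 7c 5a fd]
D1: mem[0x07..0x09] <- [6e 90 42]
D2: mem[0x0d..0x13] <- [6e 90 42 e1 16 af 8d]
D3: mem[0x17..0x1c] <- [09 8d c2 7c 6e 90]
D4: mem[0x0c..0x10] <- [6e 90 09 8d c2]
D5: mem[0x13..0x19] <- [c2 7c 6e 90 42 2e 66]
query mem[0x15]=0x6e, mem[0x09]=0x42, mem[0x10]=0xc2, mem[0x0b]=0x66

MEM[0x15,0x09,0x10,0x0b] = 6e 42 c2 66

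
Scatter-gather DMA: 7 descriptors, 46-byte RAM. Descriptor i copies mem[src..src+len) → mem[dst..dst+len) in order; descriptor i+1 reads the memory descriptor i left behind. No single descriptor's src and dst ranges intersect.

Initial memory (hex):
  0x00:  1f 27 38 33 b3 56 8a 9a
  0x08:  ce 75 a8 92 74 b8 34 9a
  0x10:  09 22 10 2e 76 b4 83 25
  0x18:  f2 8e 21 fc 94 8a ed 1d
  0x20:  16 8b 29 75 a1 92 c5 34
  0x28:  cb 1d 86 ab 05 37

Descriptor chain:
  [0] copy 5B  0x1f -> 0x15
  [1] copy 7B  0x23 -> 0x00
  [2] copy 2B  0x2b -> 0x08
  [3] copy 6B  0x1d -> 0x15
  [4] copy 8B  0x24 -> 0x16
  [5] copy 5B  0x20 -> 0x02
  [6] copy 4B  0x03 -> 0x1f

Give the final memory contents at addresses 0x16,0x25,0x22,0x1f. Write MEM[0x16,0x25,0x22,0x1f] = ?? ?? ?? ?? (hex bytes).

MEM[0x16,0x25,0x22,0x1f] = a1 92 a1 8b

  after D0: wrote 5B at 0x15 = 1d168b2975
  after D1: wrote 7B at 0x00 = 75a192c534cb1d
  after D2: wrote 2B at 0x08 = ab05
  after D3: wrote 6B at 0x15 = 8aed1d168b29
  after D4: wrote 8B at 0x16 = a192c534cb1d86ab
  after D5: wrote 5B at 0x02 = 168b2975a1
  after D6: wrote 4B at 0x1f = 8b2975a1
query mem[0x16]=0xa1, mem[0x25]=0x92, mem[0x22]=0xa1, mem[0x1f]=0x8b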